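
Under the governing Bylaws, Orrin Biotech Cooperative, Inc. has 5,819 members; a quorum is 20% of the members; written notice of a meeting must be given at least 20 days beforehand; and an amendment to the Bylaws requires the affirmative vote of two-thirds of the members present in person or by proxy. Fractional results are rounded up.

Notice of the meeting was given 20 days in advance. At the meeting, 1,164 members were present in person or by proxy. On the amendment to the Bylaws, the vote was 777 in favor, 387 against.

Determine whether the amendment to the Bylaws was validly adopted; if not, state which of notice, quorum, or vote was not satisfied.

Notice: 20 days given; 20 required. Satisfied.
Quorum: 20% of 5,819 = 1,163.80, rounded up to 1,164; 1,164 present. Satisfied.
Vote: requires two-thirds of those present (1,164); 2/3 of 1164 = 776, so 776 needed; 777 in favor. Satisfied.

Valid — all requirements satisfied.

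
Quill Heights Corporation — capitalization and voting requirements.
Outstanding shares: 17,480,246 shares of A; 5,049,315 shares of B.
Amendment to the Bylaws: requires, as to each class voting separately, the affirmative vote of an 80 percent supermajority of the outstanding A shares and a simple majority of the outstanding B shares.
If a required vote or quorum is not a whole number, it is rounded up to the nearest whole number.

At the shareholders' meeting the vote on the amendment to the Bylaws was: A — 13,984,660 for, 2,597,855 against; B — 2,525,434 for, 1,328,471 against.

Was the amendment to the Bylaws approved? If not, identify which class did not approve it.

Approved — every class gave the required vote.

A: 4/5 of 17480246 = 13984196.80, rounded up to 13984197; 13,984,197 required, 13,984,660 in favor — approved.
B: a majority of 5049315 is 2524658; 2,524,658 required, 2,525,434 in favor — approved.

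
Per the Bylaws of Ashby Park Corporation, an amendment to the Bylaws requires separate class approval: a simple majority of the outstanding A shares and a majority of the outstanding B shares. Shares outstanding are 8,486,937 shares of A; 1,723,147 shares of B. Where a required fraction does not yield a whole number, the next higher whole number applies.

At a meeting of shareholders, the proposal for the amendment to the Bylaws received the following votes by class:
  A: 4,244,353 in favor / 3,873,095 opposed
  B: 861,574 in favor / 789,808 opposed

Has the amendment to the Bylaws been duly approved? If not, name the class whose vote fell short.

A: a majority of 8486937 is 4243469; 4,243,469 required, 4,244,353 in favor — approved.
B: a majority of 1723147 is 861574; 861,574 required, 861,574 in favor — approved.

Approved — every class gave the required vote.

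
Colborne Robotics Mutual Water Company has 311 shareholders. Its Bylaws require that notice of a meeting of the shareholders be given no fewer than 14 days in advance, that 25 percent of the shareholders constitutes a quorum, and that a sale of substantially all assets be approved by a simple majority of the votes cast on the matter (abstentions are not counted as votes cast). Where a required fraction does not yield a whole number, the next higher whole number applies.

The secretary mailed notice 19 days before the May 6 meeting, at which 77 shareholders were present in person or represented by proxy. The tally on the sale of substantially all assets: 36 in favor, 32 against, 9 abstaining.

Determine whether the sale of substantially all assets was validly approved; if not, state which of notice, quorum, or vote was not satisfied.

Invalid — quorum requirement not satisfied.

Notice: 19 days given; 14 required. Satisfied.
Quorum: 25% of 311 = 77.75, rounded up to 78; 77 present. Not satisfied.
Vote: requires a majority of the votes cast (77 − 9 abstaining = 68); a majority of 68 is 35, so 35 needed; 36 in favor. Satisfied.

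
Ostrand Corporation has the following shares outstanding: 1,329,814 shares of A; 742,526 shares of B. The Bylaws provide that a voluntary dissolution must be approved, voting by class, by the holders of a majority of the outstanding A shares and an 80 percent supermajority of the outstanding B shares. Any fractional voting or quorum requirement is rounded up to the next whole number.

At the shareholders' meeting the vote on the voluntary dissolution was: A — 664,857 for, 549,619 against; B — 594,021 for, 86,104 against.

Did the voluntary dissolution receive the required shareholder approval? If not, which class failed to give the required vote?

Not approved — the A shares did not give the required vote.

A: a majority of 1329814 is 664908; 664,908 required, 664,857 in favor — not approved.
B: 4/5 of 742526 = 594020.80, rounded up to 594021; 594,021 required, 594,021 in favor — approved.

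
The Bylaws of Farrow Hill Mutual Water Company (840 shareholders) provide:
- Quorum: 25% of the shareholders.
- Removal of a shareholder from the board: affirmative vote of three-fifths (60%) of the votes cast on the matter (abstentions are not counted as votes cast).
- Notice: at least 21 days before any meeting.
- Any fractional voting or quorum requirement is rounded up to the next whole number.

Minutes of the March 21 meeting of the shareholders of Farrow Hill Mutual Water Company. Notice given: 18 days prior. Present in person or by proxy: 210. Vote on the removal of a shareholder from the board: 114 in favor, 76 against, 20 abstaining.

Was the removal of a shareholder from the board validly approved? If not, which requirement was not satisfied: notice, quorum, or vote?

Invalid — notice requirement not satisfied.

Notice: 18 days given; 21 required. Not satisfied.
Quorum: 25% of 840 = 210; 210 present. Satisfied.
Vote: requires three-fifths of the votes cast (210 − 20 abstaining = 190); 3/5 of 190 = 114, so 114 needed; 114 in favor. Satisfied.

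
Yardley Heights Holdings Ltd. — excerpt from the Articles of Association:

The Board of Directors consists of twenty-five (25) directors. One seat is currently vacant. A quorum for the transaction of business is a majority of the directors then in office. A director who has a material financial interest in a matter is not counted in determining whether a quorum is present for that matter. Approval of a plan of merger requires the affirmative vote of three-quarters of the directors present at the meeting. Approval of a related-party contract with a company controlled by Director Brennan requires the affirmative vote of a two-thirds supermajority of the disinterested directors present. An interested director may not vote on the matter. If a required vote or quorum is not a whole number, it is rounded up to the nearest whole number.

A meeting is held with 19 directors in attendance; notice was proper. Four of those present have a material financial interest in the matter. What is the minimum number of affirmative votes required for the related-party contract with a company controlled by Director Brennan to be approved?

10

The related-party contract with a company controlled by Director Brennan requires two-thirds of the disinterested directors present (19 − 4 = 15).
2/3 of 15 = 10.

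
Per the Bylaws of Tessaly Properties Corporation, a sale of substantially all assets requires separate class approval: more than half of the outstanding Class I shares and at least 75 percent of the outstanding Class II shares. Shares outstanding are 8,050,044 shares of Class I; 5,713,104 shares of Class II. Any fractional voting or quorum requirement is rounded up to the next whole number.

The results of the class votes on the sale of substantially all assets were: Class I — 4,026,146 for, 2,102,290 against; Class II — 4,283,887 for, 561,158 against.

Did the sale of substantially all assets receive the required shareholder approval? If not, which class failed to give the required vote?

Not approved — the Class II shares did not give the required vote.

Class I: a majority of 8050044 is 4025023; 4,025,023 required, 4,026,146 in favor — approved.
Class II: 3/4 of 5713104 = 4284828; 4,284,828 required, 4,283,887 in favor — not approved.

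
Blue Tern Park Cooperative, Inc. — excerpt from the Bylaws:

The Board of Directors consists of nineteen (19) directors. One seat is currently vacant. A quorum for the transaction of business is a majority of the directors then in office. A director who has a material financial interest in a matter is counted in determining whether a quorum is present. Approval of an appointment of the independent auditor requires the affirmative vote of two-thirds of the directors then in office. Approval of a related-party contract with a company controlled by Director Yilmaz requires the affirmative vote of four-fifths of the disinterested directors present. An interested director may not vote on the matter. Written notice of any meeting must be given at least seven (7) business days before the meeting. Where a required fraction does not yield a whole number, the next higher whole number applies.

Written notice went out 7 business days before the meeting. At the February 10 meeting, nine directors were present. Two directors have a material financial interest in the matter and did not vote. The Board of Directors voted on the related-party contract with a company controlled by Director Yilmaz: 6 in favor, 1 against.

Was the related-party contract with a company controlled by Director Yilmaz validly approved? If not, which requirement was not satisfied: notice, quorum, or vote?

Notice: 7 business days given; 7 required (7 ≥ 7). Satisfied.
Quorum: 9 present (interested directors count toward quorum); quorum is 10. Not satisfied.
Vote: the related-party contract with a company controlled by Director Yilmaz requires four-fifths of the disinterested directors present (9 − 2 = 7). 4/5 of 7 = 5.60, rounded up to 6, so 6 affirmative votes are needed; 6 voted in favor. Satisfied. (Moot — without a quorum no business can be validly transacted.)

Invalid — quorum requirement not satisfied.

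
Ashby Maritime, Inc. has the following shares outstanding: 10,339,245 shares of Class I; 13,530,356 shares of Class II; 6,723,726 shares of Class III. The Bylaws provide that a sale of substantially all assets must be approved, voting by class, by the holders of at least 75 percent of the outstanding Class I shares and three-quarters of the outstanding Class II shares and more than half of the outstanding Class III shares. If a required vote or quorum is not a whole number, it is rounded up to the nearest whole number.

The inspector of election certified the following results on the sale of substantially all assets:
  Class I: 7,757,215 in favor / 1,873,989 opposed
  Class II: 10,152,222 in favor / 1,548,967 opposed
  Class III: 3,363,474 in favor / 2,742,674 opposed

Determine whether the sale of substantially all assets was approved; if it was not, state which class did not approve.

Class I: 3/4 of 10339245 = 7754433.75, rounded up to 7754434; 7,754,434 required, 7,757,215 in favor — approved.
Class II: 3/4 of 13530356 = 10147767; 10,147,767 required, 10,152,222 in favor — approved.
Class III: a majority of 6723726 is 3361864; 3,361,864 required, 3,363,474 in favor — approved.

Approved — every class gave the required vote.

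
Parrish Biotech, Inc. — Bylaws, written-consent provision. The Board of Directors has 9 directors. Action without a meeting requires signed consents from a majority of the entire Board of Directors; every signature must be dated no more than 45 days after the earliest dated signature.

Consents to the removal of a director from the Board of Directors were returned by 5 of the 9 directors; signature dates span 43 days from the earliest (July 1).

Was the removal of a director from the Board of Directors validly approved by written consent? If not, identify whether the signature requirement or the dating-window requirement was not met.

Signatures required: a majority of 9 — a majority of 9 is 5, so 5 needed; 5 signed. Sufficient.
Dating window: the latest signature is 43 days after the earliest; the limit is 45 days. Within the window.

Effective — both the signature and dating-window requirements are satisfied.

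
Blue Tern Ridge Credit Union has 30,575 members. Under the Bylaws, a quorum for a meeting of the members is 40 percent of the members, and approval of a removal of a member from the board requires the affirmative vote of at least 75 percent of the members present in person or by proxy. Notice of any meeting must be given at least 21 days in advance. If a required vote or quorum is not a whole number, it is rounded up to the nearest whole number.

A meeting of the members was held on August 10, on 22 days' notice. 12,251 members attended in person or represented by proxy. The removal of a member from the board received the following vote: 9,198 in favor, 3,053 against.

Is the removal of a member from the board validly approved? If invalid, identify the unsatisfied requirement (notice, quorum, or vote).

Notice: 22 days given; 21 required. Satisfied.
Quorum: 40% of 30,575 = 12,230; 12,251 present. Satisfied.
Vote: requires three-fourths of those present (12,251); 3/4 of 12251 = 9188.25, rounded up to 9189, so 9,189 needed; 9,198 in favor. Satisfied.

Valid — all requirements satisfied.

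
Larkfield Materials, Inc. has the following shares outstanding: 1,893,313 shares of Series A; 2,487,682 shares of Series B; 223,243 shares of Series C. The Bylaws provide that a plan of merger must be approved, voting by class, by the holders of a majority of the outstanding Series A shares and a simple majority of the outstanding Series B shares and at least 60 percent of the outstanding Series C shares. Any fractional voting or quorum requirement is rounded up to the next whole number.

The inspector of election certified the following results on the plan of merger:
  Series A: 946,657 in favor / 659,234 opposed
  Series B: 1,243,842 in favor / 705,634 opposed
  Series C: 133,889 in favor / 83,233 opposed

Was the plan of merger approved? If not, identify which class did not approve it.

Series A: a majority of 1893313 is 946657; 946,657 required, 946,657 in favor — approved.
Series B: a majority of 2487682 is 1243842; 1,243,842 required, 1,243,842 in favor — approved.
Series C: 3/5 of 223243 = 133945.80, rounded up to 133946; 133,946 required, 133,889 in favor — not approved.

Not approved — the Series C shares did not give the required vote.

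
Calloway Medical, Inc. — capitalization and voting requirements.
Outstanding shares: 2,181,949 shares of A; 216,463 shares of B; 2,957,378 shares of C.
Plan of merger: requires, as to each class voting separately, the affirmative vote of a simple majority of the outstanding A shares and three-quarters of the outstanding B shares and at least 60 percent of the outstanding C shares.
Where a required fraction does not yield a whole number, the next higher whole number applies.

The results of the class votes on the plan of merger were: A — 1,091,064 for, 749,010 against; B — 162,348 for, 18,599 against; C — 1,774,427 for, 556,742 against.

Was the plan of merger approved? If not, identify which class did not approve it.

Approved — every class gave the required vote.

A: a majority of 2181949 is 1090975; 1,090,975 required, 1,091,064 in favor — approved.
B: 3/4 of 216463 = 162347.25, rounded up to 162348; 162,348 required, 162,348 in favor — approved.
C: 3/5 of 2957378 = 1774426.80, rounded up to 1774427; 1,774,427 required, 1,774,427 in favor — approved.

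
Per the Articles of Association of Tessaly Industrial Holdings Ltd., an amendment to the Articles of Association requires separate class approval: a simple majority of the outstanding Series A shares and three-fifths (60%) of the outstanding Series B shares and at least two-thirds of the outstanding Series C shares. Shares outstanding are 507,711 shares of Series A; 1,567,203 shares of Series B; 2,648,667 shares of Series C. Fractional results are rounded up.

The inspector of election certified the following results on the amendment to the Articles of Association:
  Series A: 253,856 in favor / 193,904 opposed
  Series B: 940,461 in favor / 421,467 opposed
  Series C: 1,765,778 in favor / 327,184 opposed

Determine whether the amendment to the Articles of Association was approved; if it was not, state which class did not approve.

Approved — every class gave the required vote.

Series A: a majority of 507711 is 253856; 253,856 required, 253,856 in favor — approved.
Series B: 3/5 of 1567203 = 940321.80, rounded up to 940322; 940,322 required, 940,461 in favor — approved.
Series C: 2/3 of 2648667 = 1765778; 1,765,778 required, 1,765,778 in favor — approved.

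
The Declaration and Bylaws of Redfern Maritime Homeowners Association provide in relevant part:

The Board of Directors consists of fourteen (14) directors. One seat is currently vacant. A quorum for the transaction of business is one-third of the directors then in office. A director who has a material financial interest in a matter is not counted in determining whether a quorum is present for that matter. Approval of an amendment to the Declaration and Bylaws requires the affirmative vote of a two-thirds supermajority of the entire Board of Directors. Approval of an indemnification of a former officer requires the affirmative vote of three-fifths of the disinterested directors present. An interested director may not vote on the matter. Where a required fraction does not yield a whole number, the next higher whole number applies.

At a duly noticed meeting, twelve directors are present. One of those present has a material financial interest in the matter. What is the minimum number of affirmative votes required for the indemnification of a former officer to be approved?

7

The indemnification of a former officer requires three-fifths of the disinterested directors present (12 − 1 = 11).
3/5 of 11 = 6.60, rounded up to 7.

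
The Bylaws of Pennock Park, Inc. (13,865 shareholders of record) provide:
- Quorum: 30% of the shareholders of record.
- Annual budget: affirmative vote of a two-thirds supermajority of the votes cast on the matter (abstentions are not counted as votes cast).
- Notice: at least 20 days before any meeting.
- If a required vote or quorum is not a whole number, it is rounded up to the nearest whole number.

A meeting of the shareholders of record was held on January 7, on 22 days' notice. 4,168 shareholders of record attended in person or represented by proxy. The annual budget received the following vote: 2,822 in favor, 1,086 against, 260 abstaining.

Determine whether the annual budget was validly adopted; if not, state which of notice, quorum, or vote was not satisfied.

Valid — all requirements satisfied.

Notice: 22 days given; 20 required. Satisfied.
Quorum: 30% of 13,865 = 4,159.50, rounded up to 4,160; 4,168 present. Satisfied.
Vote: requires two-thirds of the votes cast (4,168 − 260 abstaining = 3,908); 2/3 of 3908 = 2605.33, rounded up to 2606, so 2,606 needed; 2,822 in favor. Satisfied.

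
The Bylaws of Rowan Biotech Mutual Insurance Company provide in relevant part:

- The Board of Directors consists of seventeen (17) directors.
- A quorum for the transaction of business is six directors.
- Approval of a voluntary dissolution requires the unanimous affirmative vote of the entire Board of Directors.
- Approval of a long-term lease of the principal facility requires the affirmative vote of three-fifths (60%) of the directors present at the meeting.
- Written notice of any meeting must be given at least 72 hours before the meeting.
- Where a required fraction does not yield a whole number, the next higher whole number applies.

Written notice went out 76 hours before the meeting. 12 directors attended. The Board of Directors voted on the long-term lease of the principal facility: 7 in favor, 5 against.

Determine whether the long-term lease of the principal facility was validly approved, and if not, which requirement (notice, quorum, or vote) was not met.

Notice: 76 hours given; 72 required (76 ≥ 72). Satisfied.
Quorum: 12 present; quorum is 6. Satisfied.
Vote: the long-term lease of the principal facility requires three-fifths of the directors present (12). 3/5 of 12 = 7.20, rounded up to 8, so 8 affirmative votes are needed; 7 voted in favor. Not satisfied.

Invalid — vote requirement not satisfied.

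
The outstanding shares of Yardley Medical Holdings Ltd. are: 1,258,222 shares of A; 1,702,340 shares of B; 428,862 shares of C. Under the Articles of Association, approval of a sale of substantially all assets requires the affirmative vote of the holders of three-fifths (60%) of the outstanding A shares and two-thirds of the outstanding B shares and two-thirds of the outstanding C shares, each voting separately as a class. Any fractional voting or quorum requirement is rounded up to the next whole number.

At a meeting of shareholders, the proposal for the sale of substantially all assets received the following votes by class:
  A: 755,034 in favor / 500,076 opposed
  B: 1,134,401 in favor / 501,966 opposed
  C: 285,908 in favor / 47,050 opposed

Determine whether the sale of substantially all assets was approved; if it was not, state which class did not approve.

Not approved — the B shares did not give the required vote.

A: 3/5 of 1258222 = 754933.20, rounded up to 754934; 754,934 required, 755,034 in favor — approved.
B: 2/3 of 1702340 = 1134893.33, rounded up to 1134894; 1,134,894 required, 1,134,401 in favor — not approved.
C: 2/3 of 428862 = 285908; 285,908 required, 285,908 in favor — approved.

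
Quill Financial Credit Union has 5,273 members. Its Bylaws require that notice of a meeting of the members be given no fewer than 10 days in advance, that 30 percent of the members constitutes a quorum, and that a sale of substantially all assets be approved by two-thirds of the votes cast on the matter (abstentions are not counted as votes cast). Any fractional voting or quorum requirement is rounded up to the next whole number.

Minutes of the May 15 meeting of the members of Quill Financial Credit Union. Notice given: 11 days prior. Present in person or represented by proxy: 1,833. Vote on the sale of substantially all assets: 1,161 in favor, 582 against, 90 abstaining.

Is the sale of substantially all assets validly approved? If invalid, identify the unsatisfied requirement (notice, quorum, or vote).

Notice: 11 days given; 10 required. Satisfied.
Quorum: 30% of 5,273 = 1,581.90, rounded up to 1,582; 1,833 present. Satisfied.
Vote: requires two-thirds of the votes cast (1,833 − 90 abstaining = 1,743); 2/3 of 1743 = 1162, so 1,162 needed; 1,161 in favor. Not satisfied.

Invalid — vote requirement not satisfied.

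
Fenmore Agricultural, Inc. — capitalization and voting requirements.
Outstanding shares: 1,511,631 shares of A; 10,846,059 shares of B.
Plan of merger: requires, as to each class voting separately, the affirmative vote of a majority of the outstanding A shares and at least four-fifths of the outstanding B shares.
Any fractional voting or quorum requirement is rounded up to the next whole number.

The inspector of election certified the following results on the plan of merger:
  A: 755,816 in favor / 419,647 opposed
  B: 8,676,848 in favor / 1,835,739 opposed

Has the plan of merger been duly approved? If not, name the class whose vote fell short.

A: a majority of 1511631 is 755816; 755,816 required, 755,816 in favor — approved.
B: 4/5 of 10846059 = 8676847.20, rounded up to 8676848; 8,676,848 required, 8,676,848 in favor — approved.

Approved — every class gave the required vote.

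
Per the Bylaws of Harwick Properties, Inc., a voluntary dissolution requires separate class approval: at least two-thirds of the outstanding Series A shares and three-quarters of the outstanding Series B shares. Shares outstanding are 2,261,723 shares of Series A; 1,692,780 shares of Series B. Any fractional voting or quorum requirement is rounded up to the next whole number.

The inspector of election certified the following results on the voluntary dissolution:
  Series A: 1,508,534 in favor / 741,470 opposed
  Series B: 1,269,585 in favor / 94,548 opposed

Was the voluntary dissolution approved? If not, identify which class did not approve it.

Series A: 2/3 of 2261723 = 1507815.33, rounded up to 1507816; 1,507,816 required, 1,508,534 in favor — approved.
Series B: 3/4 of 1692780 = 1269585; 1,269,585 required, 1,269,585 in favor — approved.

Approved — every class gave the required vote.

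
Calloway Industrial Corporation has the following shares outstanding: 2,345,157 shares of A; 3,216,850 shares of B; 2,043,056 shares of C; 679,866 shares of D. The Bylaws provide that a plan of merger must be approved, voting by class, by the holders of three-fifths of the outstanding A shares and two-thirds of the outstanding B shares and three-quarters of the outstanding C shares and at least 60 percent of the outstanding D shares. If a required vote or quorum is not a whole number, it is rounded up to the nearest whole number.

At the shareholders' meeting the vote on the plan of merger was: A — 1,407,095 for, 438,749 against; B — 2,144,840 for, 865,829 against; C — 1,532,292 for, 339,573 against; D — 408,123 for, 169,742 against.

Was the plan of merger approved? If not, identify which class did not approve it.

Approved — every class gave the required vote.

A: 3/5 of 2345157 = 1407094.20, rounded up to 1407095; 1,407,095 required, 1,407,095 in favor — approved.
B: 2/3 of 3216850 = 2144566.67, rounded up to 2144567; 2,144,567 required, 2,144,840 in favor — approved.
C: 3/4 of 2043056 = 1532292; 1,532,292 required, 1,532,292 in favor — approved.
D: 3/5 of 679866 = 407919.60, rounded up to 407920; 407,920 required, 408,123 in favor — approved.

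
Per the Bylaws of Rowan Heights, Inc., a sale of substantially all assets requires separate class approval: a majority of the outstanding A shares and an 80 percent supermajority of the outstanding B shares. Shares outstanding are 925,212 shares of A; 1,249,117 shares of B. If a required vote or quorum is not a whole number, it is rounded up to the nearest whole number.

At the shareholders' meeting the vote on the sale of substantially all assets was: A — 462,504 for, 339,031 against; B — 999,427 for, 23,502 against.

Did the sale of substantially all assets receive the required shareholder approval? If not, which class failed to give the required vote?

Not approved — the A shares did not give the required vote.

A: a majority of 925212 is 462607; 462,607 required, 462,504 in favor — not approved.
B: 4/5 of 1249117 = 999293.60, rounded up to 999294; 999,294 required, 999,427 in favor — approved.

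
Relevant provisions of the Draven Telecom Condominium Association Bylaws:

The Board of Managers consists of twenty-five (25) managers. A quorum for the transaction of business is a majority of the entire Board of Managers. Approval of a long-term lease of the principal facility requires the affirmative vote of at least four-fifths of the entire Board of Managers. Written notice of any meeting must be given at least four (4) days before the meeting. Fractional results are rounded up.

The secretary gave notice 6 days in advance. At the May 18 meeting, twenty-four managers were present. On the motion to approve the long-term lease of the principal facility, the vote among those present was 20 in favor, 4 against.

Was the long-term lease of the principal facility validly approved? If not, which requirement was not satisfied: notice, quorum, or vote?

Valid — all requirements satisfied.

Notice: 6 days given; 4 required (6 ≥ 4). Satisfied.
Quorum: 24 present; quorum is 13. Satisfied.
Vote: the long-term lease of the principal facility requires four-fifths of the entire Board of Managers (25). 4/5 of 25 = 20, so 20 affirmative votes are needed; 20 voted in favor. Satisfied.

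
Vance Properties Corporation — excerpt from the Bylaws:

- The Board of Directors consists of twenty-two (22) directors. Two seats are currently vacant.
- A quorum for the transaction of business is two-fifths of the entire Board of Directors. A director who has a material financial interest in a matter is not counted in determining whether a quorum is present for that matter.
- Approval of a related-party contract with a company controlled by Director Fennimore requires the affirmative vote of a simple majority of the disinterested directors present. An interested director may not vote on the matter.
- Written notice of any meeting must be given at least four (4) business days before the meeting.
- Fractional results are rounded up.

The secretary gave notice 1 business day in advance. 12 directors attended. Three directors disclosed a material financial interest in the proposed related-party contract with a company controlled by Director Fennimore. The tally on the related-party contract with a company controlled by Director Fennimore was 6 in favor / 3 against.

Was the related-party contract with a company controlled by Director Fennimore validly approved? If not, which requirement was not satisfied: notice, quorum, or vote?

Notice: 1 business day given; 4 required (1 < 4). Not satisfied.
Quorum: 12 present, but the 3 interested directors do not count, leaving 9. Quorum is 9. Satisfied.
Vote: the related-party contract with a company controlled by Director Fennimore requires a majority of the disinterested directors present (12 − 3 = 9). A majority of 9 is 5, so 5 affirmative votes are needed; 6 voted in favor. Satisfied.

Invalid — notice requirement not satisfied.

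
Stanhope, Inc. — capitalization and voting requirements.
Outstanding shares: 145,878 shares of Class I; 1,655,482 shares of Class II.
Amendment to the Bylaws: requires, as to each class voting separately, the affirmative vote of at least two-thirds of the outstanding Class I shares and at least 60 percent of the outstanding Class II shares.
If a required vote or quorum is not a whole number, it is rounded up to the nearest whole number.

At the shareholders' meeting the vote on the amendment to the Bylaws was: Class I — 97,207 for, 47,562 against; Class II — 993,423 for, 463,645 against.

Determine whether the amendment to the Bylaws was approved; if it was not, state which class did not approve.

Class I: 2/3 of 145878 = 97252; 97,252 required, 97,207 in favor — not approved.
Class II: 3/5 of 1655482 = 993289.20, rounded up to 993290; 993,290 required, 993,423 in favor — approved.

Not approved — the Class I shares did not give the required vote.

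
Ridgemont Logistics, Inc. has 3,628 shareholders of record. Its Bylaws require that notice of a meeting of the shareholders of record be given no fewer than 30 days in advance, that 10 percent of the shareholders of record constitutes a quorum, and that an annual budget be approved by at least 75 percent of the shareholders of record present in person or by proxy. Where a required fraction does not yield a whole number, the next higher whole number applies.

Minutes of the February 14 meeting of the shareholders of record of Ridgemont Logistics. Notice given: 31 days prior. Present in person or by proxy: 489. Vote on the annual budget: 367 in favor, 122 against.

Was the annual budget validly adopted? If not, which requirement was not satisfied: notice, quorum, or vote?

Valid — all requirements satisfied.

Notice: 31 days given; 30 required. Satisfied.
Quorum: 10% of 3,628 = 362.80, rounded up to 363; 489 present. Satisfied.
Vote: requires three-fourths of those present (489); 3/4 of 489 = 366.75, rounded up to 367, so 367 needed; 367 in favor. Satisfied.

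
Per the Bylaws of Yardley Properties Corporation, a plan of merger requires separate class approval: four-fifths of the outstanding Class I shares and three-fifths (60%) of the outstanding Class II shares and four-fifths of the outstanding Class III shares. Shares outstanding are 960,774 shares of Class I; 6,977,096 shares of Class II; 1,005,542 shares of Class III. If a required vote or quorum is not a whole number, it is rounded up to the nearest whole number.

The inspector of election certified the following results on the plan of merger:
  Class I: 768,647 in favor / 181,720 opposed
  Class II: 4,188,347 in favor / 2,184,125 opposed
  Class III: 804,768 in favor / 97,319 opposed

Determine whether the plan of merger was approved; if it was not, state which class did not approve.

Approved — every class gave the required vote.

Class I: 4/5 of 960774 = 768619.20, rounded up to 768620; 768,620 required, 768,647 in favor — approved.
Class II: 3/5 of 6977096 = 4186257.60, rounded up to 4186258; 4,186,258 required, 4,188,347 in favor — approved.
Class III: 4/5 of 1005542 = 804433.60, rounded up to 804434; 804,434 required, 804,768 in favor — approved.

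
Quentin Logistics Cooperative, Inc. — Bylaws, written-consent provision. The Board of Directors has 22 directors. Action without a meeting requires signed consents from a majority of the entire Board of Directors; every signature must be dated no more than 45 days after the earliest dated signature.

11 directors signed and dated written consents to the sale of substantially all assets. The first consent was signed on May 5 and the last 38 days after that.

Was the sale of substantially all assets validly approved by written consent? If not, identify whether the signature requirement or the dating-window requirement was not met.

Not effective — insufficient signatures.

Signatures required: a majority of 22 — a majority of 22 is 12, so 12 needed; 11 signed. Insufficient.
Dating window: the latest signature is 38 days after the earliest; the limit is 45 days. Within the window.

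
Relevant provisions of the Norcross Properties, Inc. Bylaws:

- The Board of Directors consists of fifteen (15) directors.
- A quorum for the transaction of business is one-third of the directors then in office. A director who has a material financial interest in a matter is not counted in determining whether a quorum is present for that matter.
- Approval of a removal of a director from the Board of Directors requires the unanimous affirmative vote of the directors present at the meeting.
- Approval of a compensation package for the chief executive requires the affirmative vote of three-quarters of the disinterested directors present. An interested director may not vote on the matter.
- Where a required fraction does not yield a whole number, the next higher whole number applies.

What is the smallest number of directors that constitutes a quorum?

5

1/3 of 15 = 5.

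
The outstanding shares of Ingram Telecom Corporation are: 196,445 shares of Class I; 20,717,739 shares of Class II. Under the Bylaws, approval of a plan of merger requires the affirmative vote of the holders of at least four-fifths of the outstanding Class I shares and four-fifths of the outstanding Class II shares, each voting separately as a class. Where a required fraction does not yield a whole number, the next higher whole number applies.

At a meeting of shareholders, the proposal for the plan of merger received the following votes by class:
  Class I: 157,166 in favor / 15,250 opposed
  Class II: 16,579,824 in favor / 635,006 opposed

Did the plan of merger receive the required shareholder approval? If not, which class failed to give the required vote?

Class I: 4/5 of 196445 = 157156; 157,156 required, 157,166 in favor — approved.
Class II: 4/5 of 20717739 = 16574191.20, rounded up to 16574192; 16,574,192 required, 16,579,824 in favor — approved.

Approved — every class gave the required vote.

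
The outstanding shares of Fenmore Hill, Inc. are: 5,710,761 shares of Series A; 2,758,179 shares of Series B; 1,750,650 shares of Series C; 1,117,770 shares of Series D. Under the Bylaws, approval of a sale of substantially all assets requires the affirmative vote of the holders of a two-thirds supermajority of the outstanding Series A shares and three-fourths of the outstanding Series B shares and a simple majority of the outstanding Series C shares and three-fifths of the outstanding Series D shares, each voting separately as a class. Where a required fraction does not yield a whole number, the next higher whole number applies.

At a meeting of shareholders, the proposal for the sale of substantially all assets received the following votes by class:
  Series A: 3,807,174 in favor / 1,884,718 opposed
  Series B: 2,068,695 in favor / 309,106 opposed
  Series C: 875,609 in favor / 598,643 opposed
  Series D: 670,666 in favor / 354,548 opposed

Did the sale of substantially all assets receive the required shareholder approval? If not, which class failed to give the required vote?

Series A: 2/3 of 5710761 = 3807174; 3,807,174 required, 3,807,174 in favor — approved.
Series B: 3/4 of 2758179 = 2068634.25, rounded up to 2068635; 2,068,635 required, 2,068,695 in favor — approved.
Series C: a majority of 1750650 is 875326; 875,326 required, 875,609 in favor — approved.
Series D: 3/5 of 1117770 = 670662; 670,662 required, 670,666 in favor — approved.

Approved — every class gave the required vote.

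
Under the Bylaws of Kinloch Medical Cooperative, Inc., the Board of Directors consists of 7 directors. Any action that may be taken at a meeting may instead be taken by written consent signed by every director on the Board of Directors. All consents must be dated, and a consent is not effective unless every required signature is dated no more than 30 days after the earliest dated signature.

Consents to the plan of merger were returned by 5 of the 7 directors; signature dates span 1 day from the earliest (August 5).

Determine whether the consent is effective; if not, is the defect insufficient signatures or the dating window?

Signatures required: the unanimous vote of 7 — unanimous means all 7, so 7 needed; 5 signed. Insufficient.
Dating window: the latest signature is 1 day after the earliest; the limit is 30 days. Within the window.

Not effective — insufficient signatures.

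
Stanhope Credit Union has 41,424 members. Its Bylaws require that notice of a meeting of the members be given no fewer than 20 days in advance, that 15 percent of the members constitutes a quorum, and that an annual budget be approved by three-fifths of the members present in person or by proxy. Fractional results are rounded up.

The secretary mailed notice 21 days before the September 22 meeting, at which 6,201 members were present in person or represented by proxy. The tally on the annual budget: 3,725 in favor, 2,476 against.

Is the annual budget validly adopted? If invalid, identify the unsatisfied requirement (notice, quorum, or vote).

Invalid — quorum requirement not satisfied.

Notice: 21 days given; 20 required. Satisfied.
Quorum: 15% of 41,424 = 6,213.60, rounded up to 6,214; 6,201 present. Not satisfied.
Vote: requires three-fifths of those present (6,201); 3/5 of 6201 = 3720.60, rounded up to 3721, so 3,721 needed; 3,725 in favor. Satisfied.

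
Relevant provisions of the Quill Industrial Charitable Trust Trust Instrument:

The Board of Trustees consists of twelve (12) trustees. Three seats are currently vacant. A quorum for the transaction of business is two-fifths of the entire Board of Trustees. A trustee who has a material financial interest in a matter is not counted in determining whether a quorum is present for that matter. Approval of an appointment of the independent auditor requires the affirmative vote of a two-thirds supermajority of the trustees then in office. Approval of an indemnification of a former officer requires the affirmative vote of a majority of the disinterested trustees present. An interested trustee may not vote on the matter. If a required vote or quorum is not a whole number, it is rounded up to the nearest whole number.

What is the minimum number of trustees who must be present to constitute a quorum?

5

2/5 of 12 = 4.80, rounded up to 5.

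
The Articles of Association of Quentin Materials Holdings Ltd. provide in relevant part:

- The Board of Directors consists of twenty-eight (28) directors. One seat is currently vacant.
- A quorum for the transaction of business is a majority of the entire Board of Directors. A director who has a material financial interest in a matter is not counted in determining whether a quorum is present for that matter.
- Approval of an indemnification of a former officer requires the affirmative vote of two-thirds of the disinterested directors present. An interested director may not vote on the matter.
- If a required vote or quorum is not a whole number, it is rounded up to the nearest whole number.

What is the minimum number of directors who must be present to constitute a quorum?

15

A majority of 28 is 15.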